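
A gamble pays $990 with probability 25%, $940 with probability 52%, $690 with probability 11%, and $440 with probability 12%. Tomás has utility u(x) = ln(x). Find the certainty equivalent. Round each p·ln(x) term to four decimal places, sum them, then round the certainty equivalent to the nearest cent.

$840.25

E[u] = 0.25·ln(990) + 0.52·ln(940) + 0.11·ln(690) + 0.12·ln(440) = 1.7244 + 3.5599 + 0.7190 + 0.7304 = 6.7337
CE = e^6.7337 ≈ 840.25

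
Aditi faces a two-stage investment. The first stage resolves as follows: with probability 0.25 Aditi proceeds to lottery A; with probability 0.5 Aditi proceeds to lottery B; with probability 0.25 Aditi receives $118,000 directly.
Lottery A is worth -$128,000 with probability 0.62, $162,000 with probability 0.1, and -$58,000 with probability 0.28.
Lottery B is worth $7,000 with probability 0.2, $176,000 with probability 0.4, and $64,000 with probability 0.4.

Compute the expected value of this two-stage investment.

$58,350

EV(A) = 0.62 × (-128000) + 0.1 × 162000 + 0.28 × (-58000) = -79360 + 16200 − 16240 = -79400
EV(B) = 0.2 × 7000 + 0.4 × 176000 + 0.4 × 64000 = 1400 + 70400 + 25600 = 97400
Branch C: 118000 (certain)
Overall = 0.25 × (-79400) + 0.5 × 97400 + 0.25 × 118000 = -19850 + 48700 + 29500 = 58350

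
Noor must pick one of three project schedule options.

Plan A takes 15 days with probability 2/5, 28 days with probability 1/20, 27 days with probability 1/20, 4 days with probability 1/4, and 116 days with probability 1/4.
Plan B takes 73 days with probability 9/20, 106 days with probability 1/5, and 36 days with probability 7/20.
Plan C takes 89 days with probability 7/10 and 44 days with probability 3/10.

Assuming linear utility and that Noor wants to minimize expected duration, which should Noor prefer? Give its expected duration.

Plan A (38.75 days)

Plan A = 2/5 × 15 + 1/20 × 28 + 1/20 × 27 + 1/4 × 4 + 1/4 × 116 = 6 + 1.4 + 1.35 + 1 + 29 = 38.75
Plan B = 9/20 × 73 + 1/5 × 106 + 7/20 × 36 = 32.85 + 21.2 + 12.6 = 66.65
Plan C = 7/10 × 89 + 3/10 × 44 = 62.3 + 13.2 = 75.5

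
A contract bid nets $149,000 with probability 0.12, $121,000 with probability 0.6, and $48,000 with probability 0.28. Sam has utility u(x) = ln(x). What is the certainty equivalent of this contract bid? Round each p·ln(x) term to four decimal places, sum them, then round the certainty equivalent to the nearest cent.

E[u] = 0.12·ln(149000) + 0.6·ln(121000) + 0.28·ln(48000) = 1.4294 + 7.0221 + 3.0181 = 11.4696
CE = e^11.4696 ≈ 95759.97

$95,759.97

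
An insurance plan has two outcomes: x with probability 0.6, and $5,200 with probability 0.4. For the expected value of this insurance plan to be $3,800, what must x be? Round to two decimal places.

0.6·x + 0.4·5200 = 3800
0.6·x = 3800 − 2080 = 1720
x = 1720 / 0.6 = 2866.6667

x = $2,866.67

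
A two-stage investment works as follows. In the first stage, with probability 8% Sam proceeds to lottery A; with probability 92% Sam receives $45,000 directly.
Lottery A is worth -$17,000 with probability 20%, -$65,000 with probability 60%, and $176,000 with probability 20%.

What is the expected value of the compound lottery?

$40,824

EV(A) = 0.2 × (-17000) + 0.6 × (-65000) + 0.2 × 176000 = -3400 − 39000 + 35200 = -7200
Branch B: 45000 (certain)
Overall = 0.08 × (-7200) + 0.92 × 45000 = -576 + 41400 = 40824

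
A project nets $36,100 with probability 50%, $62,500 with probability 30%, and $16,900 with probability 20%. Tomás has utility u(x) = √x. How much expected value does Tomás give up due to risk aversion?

$1,764

E[u] = 0.5·√36100 + 0.3·√62500 + 0.2·√16900 = 0.5·190 + 0.3·250 + 0.2·130 = 196
CE = (196)² = 38416
Risk premium = EV − CE = 40180 − 38416 = 1764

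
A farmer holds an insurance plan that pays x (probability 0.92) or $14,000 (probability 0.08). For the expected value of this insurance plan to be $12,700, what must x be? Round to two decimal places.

x = $12,586.96

0.92·x + 0.08·14000 = 12700
0.92·x = 12700 − 1120 = 11580
x = 11580 / 0.92 = 12586.9565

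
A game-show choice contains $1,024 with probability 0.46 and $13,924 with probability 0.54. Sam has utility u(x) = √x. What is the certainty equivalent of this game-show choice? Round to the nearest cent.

E[u] = 0.46·√1024 + 0.54·√13924 = 0.46·32 + 0.54·118 = 78.44
CE = (78.44)² = 6152.8336

$6,152.83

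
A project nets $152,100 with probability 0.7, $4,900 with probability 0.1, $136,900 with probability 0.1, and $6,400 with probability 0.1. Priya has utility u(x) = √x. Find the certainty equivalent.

$105,625

E[u] = 0.7·√152100 + 0.1·√4900 + 0.1·√136900 + 0.1·√6400 = 0.7·390 + 0.1·70 + 0.1·370 + 0.1·80 = 325
CE = (325)² = 105625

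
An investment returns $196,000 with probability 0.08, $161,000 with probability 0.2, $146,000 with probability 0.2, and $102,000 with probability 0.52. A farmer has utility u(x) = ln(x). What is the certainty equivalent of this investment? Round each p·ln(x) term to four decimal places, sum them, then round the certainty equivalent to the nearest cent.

E[u] = 0.08·ln(196000) + 0.2·ln(161000) + 0.2·ln(146000) + 0.52·ln(102000) = 0.9749 + 2.3978 + 2.3783 + 5.9970 = 11.7480
CE = e^11.7480 ≈ 126500.31

$126,500.31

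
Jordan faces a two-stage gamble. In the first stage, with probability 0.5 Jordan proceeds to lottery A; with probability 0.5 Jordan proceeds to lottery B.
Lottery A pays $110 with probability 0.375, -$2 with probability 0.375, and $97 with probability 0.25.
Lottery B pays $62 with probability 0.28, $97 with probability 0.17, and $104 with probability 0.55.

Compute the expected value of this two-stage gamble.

EV(A) = 0.375 × 110 + 0.375 × (-2) + 0.25 × 97 = 41.25 − 0.75 + 24.25 = 64.75
EV(B) = 0.28 × 62 + 0.17 × 97 + 0.55 × 104 = 17.36 + 16.49 + 57.2 = 91.05
Overall = 0.5 × 64.75 + 0.5 × 91.05 = 32.375 + 45.525 = 77.9

$77.90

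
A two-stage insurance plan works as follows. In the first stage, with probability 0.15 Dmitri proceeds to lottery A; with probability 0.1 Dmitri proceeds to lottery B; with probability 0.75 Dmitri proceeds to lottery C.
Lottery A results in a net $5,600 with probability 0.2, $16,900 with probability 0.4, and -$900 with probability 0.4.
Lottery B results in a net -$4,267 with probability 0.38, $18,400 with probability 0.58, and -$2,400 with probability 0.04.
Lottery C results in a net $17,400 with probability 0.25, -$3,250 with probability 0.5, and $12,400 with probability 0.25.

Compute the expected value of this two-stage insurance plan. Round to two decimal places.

$6,392.20

EV(A) = 0.2 × 5600 + 0.4 × 16900 + 0.4 × (-900) = 1120 + 6760 − 360 = 7520
EV(B) = 0.38 × (-4267) + 0.58 × 18400 + 0.04 × (-2400) = -1621.46 + 10672 − 96 = 8954.54
EV(C) = 0.25 × 17400 + 0.5 × (-3250) + 0.25 × 12400 = 4350 − 1625 + 3100 = 5825
Overall = 0.15 × 7520 + 0.1 × 8954.54 + 0.75 × 5825 = 1128 + 895.454 + 4368.75 = 6392.204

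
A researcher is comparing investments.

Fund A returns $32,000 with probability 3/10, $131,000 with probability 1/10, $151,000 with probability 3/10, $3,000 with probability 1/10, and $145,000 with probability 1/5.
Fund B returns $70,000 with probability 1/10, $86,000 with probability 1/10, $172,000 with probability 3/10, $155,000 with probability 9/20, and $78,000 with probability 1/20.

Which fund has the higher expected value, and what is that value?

Fund A = 3/10 × 32000 + 1/10 × 131000 + 3/10 × 151000 + 1/10 × 3000 + 1/5 × 145000 = 9600 + 13100 + 45300 + 300 + 29000 = 97300
Fund B = 1/10 × 70000 + 1/10 × 86000 + 3/10 × 172000 + 9/20 × 155000 + 1/20 × 78000 = 7000 + 8600 + 51600 + 69750 + 3900 = 140850

Fund B ($140,850)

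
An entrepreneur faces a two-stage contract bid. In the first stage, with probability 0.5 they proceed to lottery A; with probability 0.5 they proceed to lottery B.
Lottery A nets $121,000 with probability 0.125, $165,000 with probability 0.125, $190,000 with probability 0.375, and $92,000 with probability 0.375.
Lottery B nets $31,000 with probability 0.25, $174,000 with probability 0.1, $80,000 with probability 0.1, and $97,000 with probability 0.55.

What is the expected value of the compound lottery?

EV(A) = 0.125 × 121000 + 0.125 × 165000 + 0.375 × 190000 + 0.375 × 92000 = 15125 + 20625 + 71250 + 34500 = 141500
EV(B) = 0.25 × 31000 + 0.1 × 174000 + 0.1 × 80000 + 0.55 × 97000 = 7750 + 17400 + 8000 + 53350 = 86500
Overall = 0.5 × 141500 + 0.5 × 86500 = 70750 + 43250 = 114000

$114,000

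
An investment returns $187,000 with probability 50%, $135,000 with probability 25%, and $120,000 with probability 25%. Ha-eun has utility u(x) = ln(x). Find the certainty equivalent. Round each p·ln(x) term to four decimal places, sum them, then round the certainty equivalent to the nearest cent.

E[u] = 0.5·ln(187000) + 0.25·ln(135000) + 0.25·ln(120000) = 6.0694 + 2.9533 + 2.9238 = 11.9465
CE = e^11.9465 ≈ 154276.23

$154,276.23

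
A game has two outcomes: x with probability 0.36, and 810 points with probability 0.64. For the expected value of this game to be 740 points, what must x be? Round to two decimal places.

0.36·x + 0.64·810 = 740
0.36·x = 740 − 518.4 = 221.6
x = 221.6 / 0.36 = 615.5556

x = 615.56 points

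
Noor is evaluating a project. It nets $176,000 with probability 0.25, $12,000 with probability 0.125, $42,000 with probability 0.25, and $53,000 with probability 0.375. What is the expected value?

EV = 0.25 × 176000 + 0.125 × 12000 + 0.25 × 42000 + 0.375 × 53000 = 44000 + 1500 + 10500 + 19875 = 75875

$75,875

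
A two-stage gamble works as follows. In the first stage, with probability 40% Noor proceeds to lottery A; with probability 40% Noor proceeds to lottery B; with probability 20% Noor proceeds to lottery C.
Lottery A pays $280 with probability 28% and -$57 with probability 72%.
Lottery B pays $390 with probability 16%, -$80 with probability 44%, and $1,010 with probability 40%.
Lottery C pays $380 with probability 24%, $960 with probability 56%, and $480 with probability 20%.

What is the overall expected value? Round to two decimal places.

EV(A) = 0.28 × 280 + 0.72 × (-57) = 78.4 − 41.04 = 37.36
EV(B) = 0.16 × 390 + 0.44 × (-80) + 0.4 × 1010 = 62.4 − 35.2 + 404 = 431.2
EV(C) = 0.24 × 380 + 0.56 × 960 + 0.2 × 480 = 91.2 + 537.6 + 96 = 724.8
Overall = 0.4 × 37.36 + 0.4 × 431.2 + 0.2 × 724.8 = 14.944 + 172.48 + 144.96 = 332.384

$332.38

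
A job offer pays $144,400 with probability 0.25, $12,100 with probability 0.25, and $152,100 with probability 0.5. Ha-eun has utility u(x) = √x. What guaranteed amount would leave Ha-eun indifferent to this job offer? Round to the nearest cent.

E[u] = 0.25·√144400 + 0.25·√12100 + 0.5·√152100 = 0.25·380 + 0.25·110 + 0.5·390 = 317.5
CE = (317.5)² = 100806.25

$100,806.25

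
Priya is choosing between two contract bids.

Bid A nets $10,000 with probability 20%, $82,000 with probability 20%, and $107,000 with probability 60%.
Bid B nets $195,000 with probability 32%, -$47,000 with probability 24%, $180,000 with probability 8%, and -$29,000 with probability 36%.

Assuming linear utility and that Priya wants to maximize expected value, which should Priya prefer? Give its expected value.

Bid A = 0.2 × 10000 + 0.2 × 82000 + 0.6 × 107000 = 2000 + 16400 + 64200 = 82600
Bid B = 0.32 × 195000 + 0.24 × (-47000) + 0.08 × 180000 + 0.36 × (-29000) = 62400 − 11280 + 14400 − 10440 = 55080

Bid A ($82,600)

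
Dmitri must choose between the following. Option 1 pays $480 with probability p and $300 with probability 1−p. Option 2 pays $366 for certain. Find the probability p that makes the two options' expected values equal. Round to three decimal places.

p·480 + (1−p)·300 = 366
180p + 300 = 366
p = (366 − 300) / 180

p = 0.367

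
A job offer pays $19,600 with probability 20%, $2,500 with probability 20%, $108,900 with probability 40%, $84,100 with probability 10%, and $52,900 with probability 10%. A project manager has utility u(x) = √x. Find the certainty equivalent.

$49,284

E[u] = 0.2·√19600 + 0.2·√2500 + 0.4·√108900 + 0.1·√84100 + 0.1·√52900 = 0.2·140 + 0.2·50 + 0.4·330 + 0.1·290 + 0.1·230 = 222
CE = (222)² = 49284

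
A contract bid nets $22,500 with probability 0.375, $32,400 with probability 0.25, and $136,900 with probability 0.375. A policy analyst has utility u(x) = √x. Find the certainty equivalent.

$57,600

E[u] = 0.375·√22500 + 0.25·√32400 + 0.375·√136900 = 0.375·150 + 0.25·180 + 0.375·370 = 240
CE = (240)² = 57600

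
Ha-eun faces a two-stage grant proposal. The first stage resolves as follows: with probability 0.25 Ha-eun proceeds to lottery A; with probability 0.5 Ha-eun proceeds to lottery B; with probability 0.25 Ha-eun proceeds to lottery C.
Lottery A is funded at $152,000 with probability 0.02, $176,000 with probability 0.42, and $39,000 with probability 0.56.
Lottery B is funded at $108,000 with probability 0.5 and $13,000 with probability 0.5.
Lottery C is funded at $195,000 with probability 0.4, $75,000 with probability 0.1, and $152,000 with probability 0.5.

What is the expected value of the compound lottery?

$95,325

EV(A) = 0.02 × 152000 + 0.42 × 176000 + 0.56 × 39000 = 3040 + 73920 + 21840 = 98800
EV(B) = 0.5 × 108000 + 0.5 × 13000 = 54000 + 6500 = 60500
EV(C) = 0.4 × 195000 + 0.1 × 75000 + 0.5 × 152000 = 78000 + 7500 + 76000 = 161500
Overall = 0.25 × 98800 + 0.5 × 60500 + 0.25 × 161500 = 24700 + 30250 + 40375 = 95325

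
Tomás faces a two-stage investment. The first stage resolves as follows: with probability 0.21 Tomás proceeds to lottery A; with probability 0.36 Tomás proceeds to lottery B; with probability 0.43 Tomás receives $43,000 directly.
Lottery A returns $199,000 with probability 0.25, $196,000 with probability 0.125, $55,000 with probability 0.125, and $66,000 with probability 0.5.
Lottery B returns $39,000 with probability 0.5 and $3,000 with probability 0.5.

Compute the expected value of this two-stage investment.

EV(A) = 0.25 × 199000 + 0.125 × 196000 + 0.125 × 55000 + 0.5 × 66000 = 49750 + 24500 + 6875 + 33000 = 114125
EV(B) = 0.5 × 39000 + 0.5 × 3000 = 19500 + 1500 = 21000
Branch C: 43000 (certain)
Overall = 0.21 × 114125 + 0.36 × 21000 + 0.43 × 43000 = 23966.25 + 7560 + 18490 = 50016.25

$50,016.25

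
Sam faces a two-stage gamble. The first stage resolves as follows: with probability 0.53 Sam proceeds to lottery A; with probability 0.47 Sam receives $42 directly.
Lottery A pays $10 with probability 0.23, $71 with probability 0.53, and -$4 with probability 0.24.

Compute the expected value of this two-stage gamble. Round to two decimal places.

EV(A) = 0.23 × 10 + 0.53 × 71 + 0.24 × (-4) = 2.3 + 37.63 − 0.96 = 38.97
Branch B: 42 (certain)
Overall = 0.53 × 38.97 + 0.47 × 42 = 20.6541 + 19.74 = 40.3941

$40.39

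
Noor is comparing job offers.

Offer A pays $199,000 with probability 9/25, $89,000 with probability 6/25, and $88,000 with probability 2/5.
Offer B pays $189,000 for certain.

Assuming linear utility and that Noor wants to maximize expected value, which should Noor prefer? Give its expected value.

Offer B ($189,000)

Offer A = 9/25 × 199000 + 6/25 × 89000 + 2/5 × 88000 = 71640 + 21360 + 35200 = 128200
Offer B: 189000 (certain)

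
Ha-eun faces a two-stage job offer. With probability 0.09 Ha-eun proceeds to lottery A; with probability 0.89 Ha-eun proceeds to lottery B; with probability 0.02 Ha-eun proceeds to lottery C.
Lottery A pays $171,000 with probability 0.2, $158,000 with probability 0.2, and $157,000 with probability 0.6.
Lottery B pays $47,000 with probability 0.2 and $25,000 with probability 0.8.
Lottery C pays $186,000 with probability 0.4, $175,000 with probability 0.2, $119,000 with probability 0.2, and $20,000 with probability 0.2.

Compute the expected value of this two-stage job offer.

EV(A) = 0.2 × 171000 + 0.2 × 158000 + 0.6 × 157000 = 34200 + 31600 + 94200 = 160000
EV(B) = 0.2 × 47000 + 0.8 × 25000 = 9400 + 20000 = 29400
EV(C) = 0.4 × 186000 + 0.2 × 175000 + 0.2 × 119000 + 0.2 × 20000 = 74400 + 35000 + 23800 + 4000 = 137200
Overall = 0.09 × 160000 + 0.89 × 29400 + 0.02 × 137200 = 14400 + 26166 + 2744 = 43310

$43,310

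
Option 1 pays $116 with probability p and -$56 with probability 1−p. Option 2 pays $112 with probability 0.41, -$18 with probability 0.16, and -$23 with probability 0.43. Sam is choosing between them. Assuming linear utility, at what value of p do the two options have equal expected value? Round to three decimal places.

EV(Option 2) = 0.41 × 112 + 0.16 × (-18) + 0.43 × (-23) = 45.92 − 2.88 − 9.89 = 33.15
p·116 + (1−p)·(-56) = 33.15
172p − 56 = 33.15
p = (33.15 + 56) / 172

p = 0.518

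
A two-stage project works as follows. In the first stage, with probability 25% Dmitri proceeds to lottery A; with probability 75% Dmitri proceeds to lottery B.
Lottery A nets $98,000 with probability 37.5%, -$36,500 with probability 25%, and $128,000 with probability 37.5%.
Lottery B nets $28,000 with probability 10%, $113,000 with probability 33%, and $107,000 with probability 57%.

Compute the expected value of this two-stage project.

$94,716.25

EV(A) = 0.375 × 98000 + 0.25 × (-36500) + 0.375 × 128000 = 36750 − 9125 + 48000 = 75625
EV(B) = 0.1 × 28000 + 0.33 × 113000 + 0.57 × 107000 = 2800 + 37290 + 60990 = 101080
Overall = 0.25 × 75625 + 0.75 × 101080 = 18906.25 + 75810 = 94716.25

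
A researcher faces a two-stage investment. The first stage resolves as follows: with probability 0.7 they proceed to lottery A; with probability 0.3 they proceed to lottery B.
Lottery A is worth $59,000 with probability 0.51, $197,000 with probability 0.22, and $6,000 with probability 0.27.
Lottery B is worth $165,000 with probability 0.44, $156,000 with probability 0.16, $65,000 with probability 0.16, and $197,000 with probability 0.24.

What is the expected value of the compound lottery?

EV(A) = 0.51 × 59000 + 0.22 × 197000 + 0.27 × 6000 = 30090 + 43340 + 1620 = 75050
EV(B) = 0.44 × 165000 + 0.16 × 156000 + 0.16 × 65000 + 0.24 × 197000 = 72600 + 24960 + 10400 + 47280 = 155240
Overall = 0.7 × 75050 + 0.3 × 155240 = 52535 + 46572 = 99107

$99,107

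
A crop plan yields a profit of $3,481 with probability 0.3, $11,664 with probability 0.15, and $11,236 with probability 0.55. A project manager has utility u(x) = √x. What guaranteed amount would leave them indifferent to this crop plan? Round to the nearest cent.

E[u] = 0.3·√3481 + 0.15·√11664 + 0.55·√11236 = 0.3·59 + 0.15·108 + 0.55·106 = 92.2
CE = (92.2)² = 8500.84

$8,500.84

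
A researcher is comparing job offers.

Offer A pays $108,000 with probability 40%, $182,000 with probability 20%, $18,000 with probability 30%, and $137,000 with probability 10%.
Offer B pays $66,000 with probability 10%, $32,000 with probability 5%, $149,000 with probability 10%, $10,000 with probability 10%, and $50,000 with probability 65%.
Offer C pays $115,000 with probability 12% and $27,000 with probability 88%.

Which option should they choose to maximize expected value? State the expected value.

Offer A = 0.4 × 108000 + 0.2 × 182000 + 0.3 × 18000 + 0.1 × 137000 = 43200 + 36400 + 5400 + 13700 = 98700
Offer B = 0.1 × 66000 + 0.05 × 32000 + 0.1 × 149000 + 0.1 × 10000 + 0.65 × 50000 = 6600 + 1600 + 14900 + 1000 + 32500 = 56600
Offer C = 0.12 × 115000 + 0.88 × 27000 = 13800 + 23760 = 37560

Offer A ($98,700)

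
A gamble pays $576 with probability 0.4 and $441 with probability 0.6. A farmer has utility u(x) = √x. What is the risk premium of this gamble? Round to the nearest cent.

E[u] = 0.4·√576 + 0.6·√441 = 0.4·24 + 0.6·21 = 22.2
CE = (22.2)² = 492.84
Risk premium = EV − CE = 495 − 492.84 = 2.16

$2.16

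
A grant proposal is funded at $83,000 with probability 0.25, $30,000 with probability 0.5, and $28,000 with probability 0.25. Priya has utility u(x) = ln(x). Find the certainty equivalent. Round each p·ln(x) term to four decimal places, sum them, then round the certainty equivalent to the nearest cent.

E[u] = 0.25·ln(83000) + 0.5·ln(30000) + 0.25·ln(28000) = 2.8316 + 5.1545 + 2.5600 = 10.5461
CE = e^10.5461 ≈ 38028.84

$38,028.84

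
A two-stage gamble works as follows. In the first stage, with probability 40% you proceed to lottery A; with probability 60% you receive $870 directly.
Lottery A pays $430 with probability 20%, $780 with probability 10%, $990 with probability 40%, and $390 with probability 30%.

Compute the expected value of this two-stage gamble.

$792.80

EV(A) = 0.2 × 430 + 0.1 × 780 + 0.4 × 990 + 0.3 × 390 = 86 + 78 + 396 + 117 = 677
Branch B: 870 (certain)
Overall = 0.4 × 677 + 0.6 × 870 = 270.8 + 522 = 792.8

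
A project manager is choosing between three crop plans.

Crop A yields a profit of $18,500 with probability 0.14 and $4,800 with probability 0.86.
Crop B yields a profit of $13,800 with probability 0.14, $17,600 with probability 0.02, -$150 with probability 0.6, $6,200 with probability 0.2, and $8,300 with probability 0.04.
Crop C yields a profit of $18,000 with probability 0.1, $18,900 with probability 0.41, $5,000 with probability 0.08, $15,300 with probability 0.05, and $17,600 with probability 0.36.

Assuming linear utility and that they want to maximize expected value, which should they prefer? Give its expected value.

Crop C ($17,050)

Crop A = 0.14 × 18500 + 0.86 × 4800 = 2590 + 4128 = 6718
Crop B = 0.14 × 13800 + 0.02 × 17600 + 0.6 × (-150) + 0.2 × 6200 + 0.04 × 8300 = 1932 + 352 − 90 + 1240 + 332 = 3766
Crop C = 0.1 × 18000 + 0.41 × 18900 + 0.08 × 5000 + 0.05 × 15300 + 0.36 × 17600 = 1800 + 7749 + 400 + 765 + 6336 = 17050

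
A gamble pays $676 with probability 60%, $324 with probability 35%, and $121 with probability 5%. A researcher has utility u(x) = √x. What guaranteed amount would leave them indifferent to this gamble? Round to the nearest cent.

E[u] = 0.6·√676 + 0.35·√324 + 0.05·√121 = 0.6·26 + 0.35·18 + 0.05·11 = 22.45
CE = (22.45)² = 504.0025

$504.00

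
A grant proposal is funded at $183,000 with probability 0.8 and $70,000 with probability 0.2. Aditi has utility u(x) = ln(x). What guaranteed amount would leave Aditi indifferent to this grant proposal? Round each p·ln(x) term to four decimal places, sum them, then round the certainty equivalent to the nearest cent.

E[u] = 0.8·ln(183000) + 0.2·ln(70000) = 9.6938 + 2.2313 = 11.9251
CE = e^11.9251 ≈ 151009.80

$151,009.80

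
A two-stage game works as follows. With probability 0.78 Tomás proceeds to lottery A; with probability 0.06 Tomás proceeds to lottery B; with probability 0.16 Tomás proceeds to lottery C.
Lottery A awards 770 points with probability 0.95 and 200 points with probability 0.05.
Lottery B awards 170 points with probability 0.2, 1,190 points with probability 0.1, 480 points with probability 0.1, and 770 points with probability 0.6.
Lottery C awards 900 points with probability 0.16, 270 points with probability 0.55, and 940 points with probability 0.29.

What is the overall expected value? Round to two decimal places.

708.57 points

EV(A) = 0.95 × 770 + 0.05 × 200 = 731.5 + 10 = 741.5
EV(B) = 0.2 × 170 + 0.1 × 1190 + 0.1 × 480 + 0.6 × 770 = 34 + 119 + 48 + 462 = 663
EV(C) = 0.16 × 900 + 0.55 × 270 + 0.29 × 940 = 144 + 148.5 + 272.6 = 565.1
Overall = 0.78 × 741.5 + 0.06 × 663 + 0.16 × 565.1 = 578.37 + 39.78 + 90.416 = 708.566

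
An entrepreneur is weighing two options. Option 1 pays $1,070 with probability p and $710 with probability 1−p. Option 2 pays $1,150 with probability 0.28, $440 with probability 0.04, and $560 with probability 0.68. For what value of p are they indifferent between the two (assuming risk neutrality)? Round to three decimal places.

p = 0.029

EV(Option 2) = 0.28 × 1150 + 0.04 × 440 + 0.68 × 560 = 322 + 17.6 + 380.8 = 720.4
p·1070 + (1−p)·710 = 720.4
360p + 710 = 720.4
p = (720.4 − 710) / 360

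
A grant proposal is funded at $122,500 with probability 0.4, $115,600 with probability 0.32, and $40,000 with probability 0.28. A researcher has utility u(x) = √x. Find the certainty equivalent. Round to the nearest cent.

E[u] = 0.4·√122500 + 0.32·√115600 + 0.28·√40000 = 0.4·350 + 0.32·340 + 0.28·200 = 304.8
CE = (304.8)² = 92903.04

$92,903.04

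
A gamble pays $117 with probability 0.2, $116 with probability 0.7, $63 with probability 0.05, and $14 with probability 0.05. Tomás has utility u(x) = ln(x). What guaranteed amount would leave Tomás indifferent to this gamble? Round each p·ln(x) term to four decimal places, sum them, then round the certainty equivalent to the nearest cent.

$101.40

E[u] = 0.2·ln(117) + 0.7·ln(116) + 0.05·ln(63) + 0.05·ln(14) = 0.9524 + 3.3275 + 0.2072 + 0.1320 = 4.6191
CE = e^4.6191 ≈ 101.40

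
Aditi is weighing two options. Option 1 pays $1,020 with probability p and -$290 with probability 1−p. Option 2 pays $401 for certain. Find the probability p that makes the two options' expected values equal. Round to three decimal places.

p = 0.527

p·1020 + (1−p)·(-290) = 401
1310p − 290 = 401
p = (401 + 290) / 1310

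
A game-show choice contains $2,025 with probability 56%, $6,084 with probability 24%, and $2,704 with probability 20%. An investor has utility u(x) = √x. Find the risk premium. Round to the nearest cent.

E[u] = 0.56·√2025 + 0.24·√6084 + 0.2·√2704 = 0.56·45 + 0.24·78 + 0.2·52 = 54.32
CE = (54.32)² = 2950.6624
Risk premium = EV − CE = 3134.96 − 2950.6624 = 184.2976

$184.30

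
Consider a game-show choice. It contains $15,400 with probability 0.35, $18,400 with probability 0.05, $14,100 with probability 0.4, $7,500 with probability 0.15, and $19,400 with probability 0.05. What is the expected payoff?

EV = 0.35 × 15400 + 0.05 × 18400 + 0.4 × 14100 + 0.15 × 7500 + 0.05 × 19400 = 5390 + 920 + 5640 + 1125 + 970 = 14045

$14,045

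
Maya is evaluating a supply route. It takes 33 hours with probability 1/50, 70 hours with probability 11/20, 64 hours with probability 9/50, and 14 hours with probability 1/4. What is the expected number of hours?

EV = 1/50 × 33 + 11/20 × 70 + 9/50 × 64 + 1/4 × 14 = 0.66 + 38.5 + 11.52 + 3.5 = 54.18

54.18 hours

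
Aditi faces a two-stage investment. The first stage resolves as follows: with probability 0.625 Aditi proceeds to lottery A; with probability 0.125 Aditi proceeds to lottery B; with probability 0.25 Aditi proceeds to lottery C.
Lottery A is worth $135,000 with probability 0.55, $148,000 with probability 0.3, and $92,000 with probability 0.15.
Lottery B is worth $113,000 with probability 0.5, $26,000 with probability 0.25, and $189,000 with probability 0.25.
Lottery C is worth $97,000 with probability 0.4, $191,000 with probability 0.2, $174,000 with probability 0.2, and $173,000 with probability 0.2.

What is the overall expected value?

EV(A) = 0.55 × 135000 + 0.3 × 148000 + 0.15 × 92000 = 74250 + 44400 + 13800 = 132450
EV(B) = 0.5 × 113000 + 0.25 × 26000 + 0.25 × 189000 = 56500 + 6500 + 47250 = 110250
EV(C) = 0.4 × 97000 + 0.2 × 191000 + 0.2 × 174000 + 0.2 × 173000 = 38800 + 38200 + 34800 + 34600 = 146400
Overall = 0.625 × 132450 + 0.125 × 110250 + 0.25 × 146400 = 82781.25 + 13781.25 + 36600 = 133162.5

$133,162.50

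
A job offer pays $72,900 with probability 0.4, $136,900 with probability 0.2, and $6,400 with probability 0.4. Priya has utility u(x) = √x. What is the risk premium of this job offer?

E[u] = 0.4·√72900 + 0.2·√136900 + 0.4·√6400 = 0.4·270 + 0.2·370 + 0.4·80 = 214
CE = (214)² = 45796
Risk premium = EV − CE = 59100 − 45796 = 13304

$13,304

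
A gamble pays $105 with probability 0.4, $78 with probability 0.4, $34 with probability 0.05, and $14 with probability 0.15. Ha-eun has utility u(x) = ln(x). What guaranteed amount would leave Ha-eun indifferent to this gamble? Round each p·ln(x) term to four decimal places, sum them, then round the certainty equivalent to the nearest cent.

E[u] = 0.4·ln(105) + 0.4·ln(78) + 0.05·ln(34) + 0.15·ln(14) = 1.8616 + 1.7427 + 0.1763 + 0.3959 = 4.1765
CE = e^4.1765 ≈ 65.14

$65.14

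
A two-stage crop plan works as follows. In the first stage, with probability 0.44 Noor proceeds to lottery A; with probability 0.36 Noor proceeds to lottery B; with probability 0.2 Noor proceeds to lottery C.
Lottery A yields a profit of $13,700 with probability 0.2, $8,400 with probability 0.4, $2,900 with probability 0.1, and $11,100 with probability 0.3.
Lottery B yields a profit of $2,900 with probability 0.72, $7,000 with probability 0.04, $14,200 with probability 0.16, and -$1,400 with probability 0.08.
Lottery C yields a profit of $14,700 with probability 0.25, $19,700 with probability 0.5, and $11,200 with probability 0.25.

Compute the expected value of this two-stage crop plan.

$9,171.88

EV(A) = 0.2 × 13700 + 0.4 × 8400 + 0.1 × 2900 + 0.3 × 11100 = 2740 + 3360 + 290 + 3330 = 9720
EV(B) = 0.72 × 2900 + 0.04 × 7000 + 0.16 × 14200 + 0.08 × (-1400) = 2088 + 280 + 2272 − 112 = 4528
EV(C) = 0.25 × 14700 + 0.5 × 19700 + 0.25 × 11200 = 3675 + 9850 + 2800 = 16325
Overall = 0.44 × 9720 + 0.36 × 4528 + 0.2 × 16325 = 4276.8 + 1630.08 + 3265 = 9171.88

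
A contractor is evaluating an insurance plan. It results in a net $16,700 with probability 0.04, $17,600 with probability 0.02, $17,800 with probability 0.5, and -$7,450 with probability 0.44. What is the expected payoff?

EV = 0.04 × 16700 + 0.02 × 17600 + 0.5 × 17800 + 0.44 × (-7450) = 668 + 352 + 8900 − 3278 = 6642

$6,642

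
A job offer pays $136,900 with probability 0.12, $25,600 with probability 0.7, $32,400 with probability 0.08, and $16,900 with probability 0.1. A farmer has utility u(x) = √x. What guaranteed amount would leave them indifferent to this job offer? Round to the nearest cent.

E[u] = 0.12·√136900 + 0.7·√25600 + 0.08·√32400 + 0.1·√16900 = 0.12·370 + 0.7·160 + 0.08·180 + 0.1·130 = 183.8
CE = (183.8)² = 33782.44

$33,782.44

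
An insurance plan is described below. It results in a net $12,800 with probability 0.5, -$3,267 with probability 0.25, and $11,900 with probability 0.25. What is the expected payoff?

$8,558.25

EV = 0.5 × 12800 + 0.25 × (-3267) + 0.25 × 11900 = 6400 − 816.75 + 2975 = 8558.25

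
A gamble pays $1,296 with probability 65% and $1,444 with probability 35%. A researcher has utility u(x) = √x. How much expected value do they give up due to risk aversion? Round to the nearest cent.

$0.91

E[u] = 0.65·√1296 + 0.35·√1444 = 0.65·36 + 0.35·38 = 36.7
CE = (36.7)² = 1346.89
Risk premium = EV − CE = 1347.8 − 1346.89 = 0.91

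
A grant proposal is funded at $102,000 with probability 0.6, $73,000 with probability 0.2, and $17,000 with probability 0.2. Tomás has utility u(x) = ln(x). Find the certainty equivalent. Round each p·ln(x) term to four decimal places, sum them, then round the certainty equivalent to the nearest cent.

E[u] = 0.6·ln(102000) + 0.2·ln(73000) + 0.2·ln(17000) = 6.9196 + 2.2396 + 1.9482 = 11.1074
CE = e^11.1074 ≈ 66662.64

$66,662.64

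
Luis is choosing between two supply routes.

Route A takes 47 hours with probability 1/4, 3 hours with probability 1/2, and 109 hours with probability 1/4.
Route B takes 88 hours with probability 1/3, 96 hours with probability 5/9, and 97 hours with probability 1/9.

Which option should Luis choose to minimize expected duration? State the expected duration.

Route A = 1/4 × 47 + 1/2 × 3 + 1/4 × 109 = 11.75 + 1.5 + 27.25 = 40.5
Route B = 1/3 × 88 + 5/9 × 96 + 1/9 × 97 = 29.3333 + 53.3333 + 10.7778 = 93.4444

Route A (40.5 hours)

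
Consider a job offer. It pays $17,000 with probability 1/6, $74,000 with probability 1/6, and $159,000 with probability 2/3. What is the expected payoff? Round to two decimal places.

EV = 1/6 × 17000 + 1/6 × 74000 + 2/3 × 159000 = 2833.3333 + 12333.3333 + 106000 = 121166.6667

$121,166.67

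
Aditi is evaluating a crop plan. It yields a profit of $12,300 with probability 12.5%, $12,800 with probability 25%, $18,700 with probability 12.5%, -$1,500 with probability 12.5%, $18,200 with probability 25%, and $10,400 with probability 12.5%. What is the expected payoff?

$12,737.50

EV = 0.125 × 12300 + 0.25 × 12800 + 0.125 × 18700 + 0.125 × (-1500) + 0.25 × 18200 + 0.125 × 10400 = 1537.5 + 3200 + 2337.5 − 187.5 + 4550 + 1300 = 12737.5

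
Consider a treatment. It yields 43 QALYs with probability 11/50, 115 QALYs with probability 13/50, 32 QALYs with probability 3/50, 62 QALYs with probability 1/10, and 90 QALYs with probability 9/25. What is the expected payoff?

EV = 11/50 × 43 + 13/50 × 115 + 3/50 × 32 + 1/10 × 62 + 9/25 × 90 = 9.46 + 29.9 + 1.92 + 6.2 + 32.4 = 79.88

79.88 QALYs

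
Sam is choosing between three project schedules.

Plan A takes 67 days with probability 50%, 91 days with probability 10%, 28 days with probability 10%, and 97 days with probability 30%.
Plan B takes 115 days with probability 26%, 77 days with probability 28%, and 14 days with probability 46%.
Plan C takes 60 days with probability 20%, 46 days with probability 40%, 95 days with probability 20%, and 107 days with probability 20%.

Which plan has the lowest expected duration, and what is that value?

Plan A = 0.5 × 67 + 0.1 × 91 + 0.1 × 28 + 0.3 × 97 = 33.5 + 9.1 + 2.8 + 29.1 = 74.5
Plan B = 0.26 × 115 + 0.28 × 77 + 0.46 × 14 = 29.9 + 21.56 + 6.44 = 57.9
Plan C = 0.2 × 60 + 0.4 × 46 + 0.2 × 95 + 0.2 × 107 = 12 + 18.4 + 19 + 21.4 = 70.8

Plan B (57.9 days)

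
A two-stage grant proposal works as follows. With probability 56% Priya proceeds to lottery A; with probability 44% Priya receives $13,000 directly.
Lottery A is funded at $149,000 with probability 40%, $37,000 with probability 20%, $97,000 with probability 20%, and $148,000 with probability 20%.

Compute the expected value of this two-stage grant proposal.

EV(A) = 0.4 × 149000 + 0.2 × 37000 + 0.2 × 97000 + 0.2 × 148000 = 59600 + 7400 + 19400 + 29600 = 116000
Branch B: 13000 (certain)
Overall = 0.56 × 116000 + 0.44 × 13000 = 64960 + 5720 = 70680

$70,680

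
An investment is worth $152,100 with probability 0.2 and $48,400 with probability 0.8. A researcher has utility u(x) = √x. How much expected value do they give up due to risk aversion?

E[u] = 0.2·√152100 + 0.8·√48400 = 0.2·390 + 0.8·220 = 254
CE = (254)² = 64516
Risk premium = EV − CE = 69140 − 64516 = 4624

$4,624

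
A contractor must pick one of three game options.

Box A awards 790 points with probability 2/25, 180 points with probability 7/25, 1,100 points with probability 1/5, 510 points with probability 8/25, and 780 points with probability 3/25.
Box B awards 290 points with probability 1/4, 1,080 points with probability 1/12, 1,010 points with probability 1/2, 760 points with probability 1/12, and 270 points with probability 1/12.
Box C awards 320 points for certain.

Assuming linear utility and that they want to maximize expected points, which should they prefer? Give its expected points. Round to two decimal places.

Box B (753.33 points)

Box A = 2/25 × 790 + 7/25 × 180 + 1/5 × 1100 + 8/25 × 510 + 3/25 × 780 = 63.2 + 50.4 + 220 + 163.2 + 93.6 = 590.4
Box B = 1/4 × 290 + 1/12 × 1080 + 1/2 × 1010 + 1/12 × 760 + 1/12 × 270 = 72.5 + 90 + 505 + 63.3333 + 22.5 = 753.3333
Box C: 320 (certain)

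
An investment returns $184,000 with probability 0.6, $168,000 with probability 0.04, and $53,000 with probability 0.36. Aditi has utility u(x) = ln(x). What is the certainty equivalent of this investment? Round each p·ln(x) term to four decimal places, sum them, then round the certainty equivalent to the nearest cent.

E[u] = 0.6·ln(184000) + 0.04·ln(168000) + 0.36·ln(53000) = 7.2736 + 0.4813 + 3.9161 = 11.6710
CE = e^11.6710 ≈ 117125.35

$117,125.35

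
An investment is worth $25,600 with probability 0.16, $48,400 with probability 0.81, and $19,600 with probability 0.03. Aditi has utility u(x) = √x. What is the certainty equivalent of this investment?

$43,264

E[u] = 0.16·√25600 + 0.81·√48400 + 0.03·√19600 = 0.16·160 + 0.81·220 + 0.03·140 = 208
CE = (208)² = 43264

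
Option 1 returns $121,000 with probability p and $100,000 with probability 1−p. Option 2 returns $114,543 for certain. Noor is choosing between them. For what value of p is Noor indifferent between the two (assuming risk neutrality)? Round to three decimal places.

p = 0.693

p·121000 + (1−p)·100000 = 114543
21000p + 100000 = 114543
p = (114543 − 100000) / 21000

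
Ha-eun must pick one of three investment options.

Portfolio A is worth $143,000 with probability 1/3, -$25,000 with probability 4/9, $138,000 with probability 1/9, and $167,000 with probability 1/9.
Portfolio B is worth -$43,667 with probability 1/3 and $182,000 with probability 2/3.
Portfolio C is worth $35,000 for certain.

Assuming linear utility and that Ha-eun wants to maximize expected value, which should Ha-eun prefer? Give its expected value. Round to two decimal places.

Portfolio A = 1/3 × 143000 + 4/9 × (-25000) + 1/9 × 138000 + 1/9 × 167000 = 47666.6667 − 11111.1111 + 15333.3333 + 18555.5556 = 70444.4444
Portfolio B = 1/3 × (-43667) + 2/3 × 182000 = -14555.6667 + 121333.3333 = 106777.6667
Portfolio C: 35000 (certain)

Portfolio B ($106,777.67)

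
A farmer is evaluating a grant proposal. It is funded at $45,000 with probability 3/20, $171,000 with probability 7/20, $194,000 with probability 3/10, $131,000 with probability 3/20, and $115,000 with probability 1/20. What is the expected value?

$150,200

EV = 3/20 × 45000 + 7/20 × 171000 + 3/10 × 194000 + 3/20 × 131000 + 1/20 × 115000 = 6750 + 59850 + 58200 + 19650 + 5750 = 150200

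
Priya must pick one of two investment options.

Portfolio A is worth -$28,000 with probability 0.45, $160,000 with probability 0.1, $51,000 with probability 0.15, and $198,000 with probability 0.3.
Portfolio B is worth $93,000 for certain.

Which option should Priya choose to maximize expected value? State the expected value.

Portfolio A = 0.45 × (-28000) + 0.1 × 160000 + 0.15 × 51000 + 0.3 × 198000 = -12600 + 16000 + 7650 + 59400 = 70450
Portfolio B: 93000 (certain)

Portfolio B ($93,000)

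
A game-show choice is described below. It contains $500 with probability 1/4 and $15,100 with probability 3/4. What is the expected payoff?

$11,450

EV = 1/4 × 500 + 3/4 × 15100 = 125 + 11325 = 11450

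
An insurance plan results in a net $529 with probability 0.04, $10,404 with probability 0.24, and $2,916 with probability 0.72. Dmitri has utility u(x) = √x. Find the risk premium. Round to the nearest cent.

$485.72

E[u] = 0.04·√529 + 0.24·√10404 + 0.72·√2916 = 0.04·23 + 0.24·102 + 0.72·54 = 64.28
CE = (64.28)² = 4131.9184
Risk premium = EV − CE = 4617.64 − 4131.9184 = 485.7216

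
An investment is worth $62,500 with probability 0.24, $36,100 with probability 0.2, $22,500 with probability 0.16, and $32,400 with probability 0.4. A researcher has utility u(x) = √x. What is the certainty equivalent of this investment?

$37,636

E[u] = 0.24·√62500 + 0.2·√36100 + 0.16·√22500 + 0.4·√32400 = 0.24·250 + 0.2·190 + 0.16·150 + 0.4·180 = 194
CE = (194)² = 37636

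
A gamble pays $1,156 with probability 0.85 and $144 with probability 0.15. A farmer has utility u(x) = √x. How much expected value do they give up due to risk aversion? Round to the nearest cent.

E[u] = 0.85·√1156 + 0.15·√144 = 0.85·34 + 0.15·12 = 30.7
CE = (30.7)² = 942.49
Risk premium = EV − CE = 1004.2 − 942.49 = 61.71

$61.71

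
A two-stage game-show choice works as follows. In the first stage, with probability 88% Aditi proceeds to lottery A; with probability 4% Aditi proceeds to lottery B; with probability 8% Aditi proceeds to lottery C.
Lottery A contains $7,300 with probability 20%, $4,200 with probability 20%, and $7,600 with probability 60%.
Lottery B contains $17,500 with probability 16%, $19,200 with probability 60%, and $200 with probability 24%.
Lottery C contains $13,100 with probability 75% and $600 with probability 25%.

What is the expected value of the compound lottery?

EV(A) = 0.2 × 7300 + 0.2 × 4200 + 0.6 × 7600 = 1460 + 840 + 4560 = 6860
EV(B) = 0.16 × 17500 + 0.6 × 19200 + 0.24 × 200 = 2800 + 11520 + 48 = 14368
EV(C) = 0.75 × 13100 + 0.25 × 600 = 9825 + 150 = 9975
Overall = 0.88 × 6860 + 0.04 × 14368 + 0.08 × 9975 = 6036.8 + 574.72 + 798 = 7409.52

$7,409.52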